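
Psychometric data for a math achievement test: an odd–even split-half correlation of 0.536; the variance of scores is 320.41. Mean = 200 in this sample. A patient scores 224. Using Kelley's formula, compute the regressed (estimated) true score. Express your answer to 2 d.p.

Spearman-Brown: r = 2(0.536) / (1 + 0.536) = 1.07200 / 1.53600 ≈ 0.69792
Estimated true score = 0.69792*224 + (1 − 0.69792)*200 ≈ 216.75000

216.75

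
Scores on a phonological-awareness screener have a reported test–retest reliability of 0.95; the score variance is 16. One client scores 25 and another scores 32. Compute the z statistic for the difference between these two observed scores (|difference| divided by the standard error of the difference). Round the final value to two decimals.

SD = √16 = 4.0000
SEM = 4.0000·√(1 − 0.9500) ≈ 0.8944
SE_diff = SEM · √2 ≈ 0.8944 · 1.4142 ≈ 1.2649
z = 7 / 1.2649 ≈ 5.5340

5.53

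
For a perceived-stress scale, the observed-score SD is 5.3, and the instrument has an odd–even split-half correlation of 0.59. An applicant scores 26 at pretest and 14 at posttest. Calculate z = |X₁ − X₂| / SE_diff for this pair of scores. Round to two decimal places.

r_full = 2·0.59 / (1 + 0.59) ≃ 0.742
SEM = 5.300 × √(1 − 0.742) = 5.300 × √0.258 ≃ 5.300 × 0.508 ≃ 2.691
Standard error of the difference = 2.691·√2 ≃ 3.806
z = |26 − 14| / 3.806 = 12 / 3.806 ≃ 3.153

3.15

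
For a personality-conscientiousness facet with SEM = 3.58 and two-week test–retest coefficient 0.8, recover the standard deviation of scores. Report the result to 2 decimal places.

SD = SEM / √(1 − r) = 3.58 / √0.200 ≈ 3.58 / 0.447 ≈ 8.005

8.01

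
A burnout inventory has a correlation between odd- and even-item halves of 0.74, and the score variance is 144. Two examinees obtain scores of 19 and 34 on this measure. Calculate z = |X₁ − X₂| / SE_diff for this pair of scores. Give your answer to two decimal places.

SD = √144 ≈ 12.000
Spearman-Brown: r = 2(0.74) / (1 + 0.74) = 1.480 / 1.740 ≈ 0.851
SEM = 12.000*√(1 − 0.851) ≈ 4.639
SE_diff = SEM * √2 ≈ 4.639 * 1.414 ≈ 6.560
z = 15 / 6.560 ≈ 2.287

2.29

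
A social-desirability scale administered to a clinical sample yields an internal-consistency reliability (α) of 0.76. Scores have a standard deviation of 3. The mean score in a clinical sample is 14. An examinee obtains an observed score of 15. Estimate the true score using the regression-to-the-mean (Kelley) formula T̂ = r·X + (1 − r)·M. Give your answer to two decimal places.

Estimated true score = 0.760*15 + (1 − 0.760)*14 ≈ 14.760

14.76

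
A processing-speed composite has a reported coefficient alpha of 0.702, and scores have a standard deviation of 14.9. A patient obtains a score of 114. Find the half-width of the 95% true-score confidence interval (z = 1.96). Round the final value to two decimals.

SEM = 14.9000 × √(1 − 0.7020) = 14.9000 × √0.2980 ≈ 14.9000 × 0.5459 ≈ 8.1338
Margin = 1.96 × 8.1338 ≈ 15.9423

15.94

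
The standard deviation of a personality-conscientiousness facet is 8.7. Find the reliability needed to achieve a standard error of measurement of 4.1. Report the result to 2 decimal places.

0.78

Required reliability = 1 − (SEM/SD)² = 1 − 0.222 ≈ 0.778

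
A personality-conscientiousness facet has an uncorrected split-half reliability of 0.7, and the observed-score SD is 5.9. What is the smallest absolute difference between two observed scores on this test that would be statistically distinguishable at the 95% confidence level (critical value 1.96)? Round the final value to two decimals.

r_full = 2·0.7 / (1 + 0.7) ≈ 0.8235
SEM = 5.9000 * √(1 − 0.8235) = 5.9000 * √0.1765 ≈ 5.9000 * 0.4201 ≈ 2.4785
Standard error of the difference = 2.4785·√2 ≈ 3.5051
Minimum reliable difference = 1.96 * SE_diff ≈ 1.96 * 3.5051 ≈ 6.8700

6.87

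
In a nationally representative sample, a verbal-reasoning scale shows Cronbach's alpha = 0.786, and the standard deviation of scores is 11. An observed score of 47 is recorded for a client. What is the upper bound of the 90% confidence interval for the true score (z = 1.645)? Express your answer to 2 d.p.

SEM = 11.0000 · √(1 − 0.7860) = 11.0000 · √0.2140 ≈ 11.0000 · 0.4626 ≈ 5.0886
Half-width = 1.645·5.0886 ≈ 8.3708
Upper bound: 47 + 8.3708 = 55.3708

55.37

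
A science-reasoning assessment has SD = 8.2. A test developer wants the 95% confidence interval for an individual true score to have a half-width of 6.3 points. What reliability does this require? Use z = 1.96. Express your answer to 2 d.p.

SEM needed = half-width / z = 6.3/1.96 ≈ 3.2143
Required reliability = 1 − (SEM/SD)² = 1 − 0.1537 ≈ 0.8463

0.85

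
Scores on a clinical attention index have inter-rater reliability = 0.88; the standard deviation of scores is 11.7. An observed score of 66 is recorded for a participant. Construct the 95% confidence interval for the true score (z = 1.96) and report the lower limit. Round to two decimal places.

58.06

The standard error of measurement is 11.7000*√(1 − 0.8800) ≈ 11.7000*0.3464 ≈ 4.0530.
1.96 * SEM ≈ 7.9439
Lower limit = 66 − 7.9439 ≈ 58.0561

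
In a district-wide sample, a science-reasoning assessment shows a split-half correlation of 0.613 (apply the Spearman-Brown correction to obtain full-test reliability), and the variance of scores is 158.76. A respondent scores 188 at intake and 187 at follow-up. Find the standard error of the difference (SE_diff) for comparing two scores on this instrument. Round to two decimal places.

σ = 158.76^(1/2) = 12.6000
r_full = 2·0.613 / (1 + 0.613) ≈ 0.7601
SEM = 12.6000 * √(1 − 0.7601) = 12.6000 * √0.2399 ≈ 12.6000 * 0.4898 ≈ 6.1718
Standard error of the difference = 6.1718·√2 ≈ 8.7282

8.73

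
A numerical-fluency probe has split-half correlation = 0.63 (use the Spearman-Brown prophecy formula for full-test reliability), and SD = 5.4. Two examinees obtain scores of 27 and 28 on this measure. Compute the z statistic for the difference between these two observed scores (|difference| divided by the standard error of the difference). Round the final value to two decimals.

0.27

r_full = 2·0.63 / (1 + 0.63) ≈ 0.77301
SEM = 5.40000×√(1 − 0.77301) ≈ 2.57277
SE_diff = SEM × √2 ≈ 2.57277 × 1.41421 ≈ 3.63845
z = 1 / 3.63845 ≈ 0.27484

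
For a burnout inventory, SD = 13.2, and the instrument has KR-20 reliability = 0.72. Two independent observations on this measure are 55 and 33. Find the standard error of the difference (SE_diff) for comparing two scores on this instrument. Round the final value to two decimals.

9.88

SEM = 13.20000*√(1 − 0.72000) ≃ 6.98478
SE_diff = SEM * √2 ≃ 6.98478 * 1.41421 ≃ 9.87798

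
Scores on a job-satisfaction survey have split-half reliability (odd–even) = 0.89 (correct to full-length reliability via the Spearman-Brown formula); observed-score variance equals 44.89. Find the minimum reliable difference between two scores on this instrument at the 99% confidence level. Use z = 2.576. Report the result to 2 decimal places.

σ = 44.89^(1/2) = 6.7000
Spearman-Brown: r = 2(0.89) / (1 + 0.89) = 1.7800 / 1.8900 ≈ 0.9418
SEM = 6.7000 × √(1 − 0.9418) = 6.7000 × √0.0582 ≈ 6.7000 × 0.2412 ≈ 1.6164
SE_diff = SEM × √2 ≈ 1.6164 × 1.4142 ≈ 2.2859
Minimum reliable difference = 2.576 × SE_diff ≈ 2.576 × 2.2859 ≈ 5.8885

5.89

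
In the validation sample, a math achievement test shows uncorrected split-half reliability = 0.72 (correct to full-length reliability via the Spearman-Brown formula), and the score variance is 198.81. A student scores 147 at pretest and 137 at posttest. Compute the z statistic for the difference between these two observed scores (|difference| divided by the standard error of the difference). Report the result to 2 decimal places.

σ = 198.81^(1/2) = 14.10000
Full-length reliability (Spearman-Brown) = 2(0.72)/(1+0.72) ≈ 0.83721
SEM = 14.10000 × √(1 − 0.83721) = 14.10000 × √0.16279 ≈ 14.10000 × 0.40347 ≈ 5.68897
Standard error of the difference = 5.68897·√2 ≈ 8.04542
z = 10 / 8.04542 ≈ 1.24294

1.24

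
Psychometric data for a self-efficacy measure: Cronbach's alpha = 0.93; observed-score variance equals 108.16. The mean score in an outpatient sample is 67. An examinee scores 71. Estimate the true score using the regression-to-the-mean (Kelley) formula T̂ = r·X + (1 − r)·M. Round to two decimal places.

Estimated true score = 0.930·71 + (1 − 0.930)·67 ≈ 70.720

70.72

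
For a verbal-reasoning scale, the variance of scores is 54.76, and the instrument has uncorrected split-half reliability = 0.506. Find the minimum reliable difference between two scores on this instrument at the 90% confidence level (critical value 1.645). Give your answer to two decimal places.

σ = 54.76^(1/2) = 7.4000
r_full = 2·0.506 / (1 + 0.506) ≈ 0.6720
SEM = 7.4000×√(1 − 0.6720) ≈ 4.2382
SE_diff = SEM × √2 ≈ 4.2382 × 1.4142 ≈ 5.9937
Smallest detectable difference = 1.645×5.9937 ≈ 9.8597

9.86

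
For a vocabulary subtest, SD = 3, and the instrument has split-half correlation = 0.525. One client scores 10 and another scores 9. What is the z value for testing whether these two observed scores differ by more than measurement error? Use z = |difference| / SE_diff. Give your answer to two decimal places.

0.42

Full-length reliability (Spearman-Brown) = 2(0.525)/(1+0.525) ≈ 0.68852
SEM = 3.00000 * √(1 − 0.68852) = 3.00000 * √0.31148 ≈ 3.00000 * 0.55810 ≈ 1.67430
SE_diff = √2 * SEM ≈ 2.36782
z = |10 − 9| / 2.36782 = 1 / 2.36782 ≈ 0.42233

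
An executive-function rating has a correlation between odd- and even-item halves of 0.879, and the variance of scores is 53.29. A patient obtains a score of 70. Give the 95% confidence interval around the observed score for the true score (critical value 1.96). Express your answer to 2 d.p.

[66.37, 73.63]

SD = √53.29 ≈ 7.300
r_full = 2·0.879 / (1 + 0.879) ≈ 0.936
SEM = 7.300×√(1 − 0.936) ≈ 1.852
Margin = 1.96 × 1.852 ≈ 3.631
95% CI: 70 ± 3.631 = [66.369, 73.631]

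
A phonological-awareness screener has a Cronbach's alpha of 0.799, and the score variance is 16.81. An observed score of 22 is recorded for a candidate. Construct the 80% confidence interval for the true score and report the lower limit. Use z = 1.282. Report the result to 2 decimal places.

19.64

SD = √16.81 ≈ 4.1000
SEM = 4.1000×√(1 − 0.7990) ≈ 1.8382
Margin = 1.282 × 1.8382 ≈ 2.3565
Lower limit = 22 − 2.3565 ≈ 19.6435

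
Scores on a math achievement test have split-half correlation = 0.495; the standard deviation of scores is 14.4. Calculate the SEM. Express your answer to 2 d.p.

8.37

Spearman-Brown: r = 2(0.495) / (1 + 0.495) = 0.9900 / 1.4950 ≃ 0.6622
SEM = 14.4000 · √(1 − 0.6622) = 14.4000 · √0.3378 ≃ 14.4000 · 0.5812 ≃ 8.3693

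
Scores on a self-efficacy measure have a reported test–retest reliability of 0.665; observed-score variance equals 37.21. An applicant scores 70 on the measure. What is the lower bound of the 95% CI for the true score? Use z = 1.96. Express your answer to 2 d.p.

63.08

σ = 37.21^(1/2) = 6.10000
The standard error of measurement is 6.10000*√(1 − 0.66500) ≈ 6.10000*0.57879 ≈ 3.53063.
Half-width = 1.96*3.53063 ≈ 6.92004
Lower limit = 70 − 6.92004 ≈ 63.07996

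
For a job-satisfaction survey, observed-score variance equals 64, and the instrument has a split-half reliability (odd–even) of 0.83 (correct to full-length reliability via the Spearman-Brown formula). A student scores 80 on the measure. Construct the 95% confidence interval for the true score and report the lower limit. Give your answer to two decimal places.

75.22

SD = √64 ≈ 8.0000
Spearman-Brown: r = 2(0.83) / (1 + 0.83) = 1.6600 / 1.8300 ≈ 0.9071
The standard error of measurement is 8.0000·√(1 − 0.9071) ≈ 8.0000·0.3048 ≈ 2.4383.
Margin = 1.96 · 2.4383 ≈ 4.7791
Lower bound: 80 − 4.7791 = 75.2209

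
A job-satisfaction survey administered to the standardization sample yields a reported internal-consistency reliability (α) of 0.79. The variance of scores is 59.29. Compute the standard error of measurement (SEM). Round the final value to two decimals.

3.53

SD = √59.29 ≃ 7.7000
SEM = 7.7000 × √(1 − 0.7900) = 7.7000 × √0.2100 ≃ 7.7000 × 0.4583 ≃ 3.5286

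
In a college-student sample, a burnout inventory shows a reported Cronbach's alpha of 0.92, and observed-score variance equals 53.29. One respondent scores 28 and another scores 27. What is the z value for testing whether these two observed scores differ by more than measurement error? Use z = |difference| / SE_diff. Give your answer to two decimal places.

SD = √53.29 = 7.300
SEM = 7.300 × √(1 − 0.920) = 7.300 × √0.080 ≈ 7.300 × 0.283 ≈ 2.065
Standard error of the difference = 2.065·√2 ≈ 2.920
z = 1 / 2.920 ≈ 0.342

0.34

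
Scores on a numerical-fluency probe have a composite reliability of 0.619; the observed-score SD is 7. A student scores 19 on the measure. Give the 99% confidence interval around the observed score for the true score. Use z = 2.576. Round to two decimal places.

SEM = 7.000*√(1 − 0.619) ≈ 4.321
Margin = 2.576 * 4.321 ≈ 11.130
Interval: (7.870, 30.130)

[7.87, 30.13]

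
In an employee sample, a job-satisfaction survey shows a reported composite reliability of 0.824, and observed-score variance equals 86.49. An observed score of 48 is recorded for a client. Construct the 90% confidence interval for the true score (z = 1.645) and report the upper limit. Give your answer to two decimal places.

σ = 86.49^(1/2) = 9.3000
The standard error of measurement is 9.3000·√(1 − 0.8240) ≈ 9.3000·0.4195 ≈ 3.9016.
Margin = 1.645 · 3.9016 ≈ 6.4181
Upper limit = 48 + 6.4181 ≈ 54.4181

54.42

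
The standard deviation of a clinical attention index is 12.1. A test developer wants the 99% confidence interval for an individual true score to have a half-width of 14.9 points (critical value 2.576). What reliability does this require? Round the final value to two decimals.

Required SEM = 14.9 / 2.576 ≈ 5.784
Required reliability = 1 − (SEM/SD)² = 1 − 0.229 ≈ 0.771

0.77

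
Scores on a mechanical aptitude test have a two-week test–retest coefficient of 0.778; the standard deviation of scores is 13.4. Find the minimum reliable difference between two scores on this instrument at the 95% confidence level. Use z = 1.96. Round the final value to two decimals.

17.50

SEM = 13.40000 × √(1 − 0.77800) = 13.40000 × √0.22200 ≈ 13.40000 × 0.47117 ≈ 6.31366
Standard error of the difference = 6.31366·√2 ≈ 8.92887
Smallest detectable difference = 1.96×8.92887 ≈ 17.50058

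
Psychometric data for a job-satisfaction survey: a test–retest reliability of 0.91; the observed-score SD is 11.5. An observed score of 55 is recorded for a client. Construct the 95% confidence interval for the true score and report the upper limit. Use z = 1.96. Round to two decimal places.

SEM = 11.500×√(1 − 0.910) ≃ 3.450
Margin = 1.96 × 3.450 ≃ 6.762
Upper bound: 55 + 6.762 = 61.762

61.76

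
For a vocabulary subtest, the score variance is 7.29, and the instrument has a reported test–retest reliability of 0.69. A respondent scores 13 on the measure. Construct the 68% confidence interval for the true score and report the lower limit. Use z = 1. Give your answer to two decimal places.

SD = √7.29 = 2.7000
SEM = 2.7000 × √(1 − 0.6900) = 2.7000 × √0.3100 ≈ 2.7000 × 0.5568 ≈ 1.5033
1 × SEM ≈ 1.5033
Lower bound: 13 − 1.5033 = 11.4967

11.50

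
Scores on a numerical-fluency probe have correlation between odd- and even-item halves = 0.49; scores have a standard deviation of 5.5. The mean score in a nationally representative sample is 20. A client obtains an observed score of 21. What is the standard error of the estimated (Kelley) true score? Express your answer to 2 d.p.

2.61

r_full = 2·0.49 / (1 + 0.49) ≈ 0.65772
SE_est = SD * √(r(1 − r)) = 5.50000 * √0.22512 ≈ 5.50000 * 0.47447 ≈ 2.60960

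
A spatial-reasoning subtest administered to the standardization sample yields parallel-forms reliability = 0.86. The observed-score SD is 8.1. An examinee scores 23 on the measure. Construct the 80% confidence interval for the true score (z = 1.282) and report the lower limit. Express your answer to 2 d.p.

SEM = 8.1000·√(1 − 0.8600) ≈ 3.0307
Margin = 1.282 · 3.0307 ≈ 3.8854
Lower limit = 23 − 3.8854 ≈ 19.1146

19.11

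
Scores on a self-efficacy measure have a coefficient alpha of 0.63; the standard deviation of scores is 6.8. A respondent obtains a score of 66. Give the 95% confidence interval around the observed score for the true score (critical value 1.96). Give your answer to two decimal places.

SEM = 6.800 × √(1 − 0.630) = 6.800 × √0.370 ≈ 6.800 × 0.608 ≈ 4.136
Half-width = 1.96×4.136 ≈ 8.107
Interval: (57.893, 74.107)

[57.89, 74.11]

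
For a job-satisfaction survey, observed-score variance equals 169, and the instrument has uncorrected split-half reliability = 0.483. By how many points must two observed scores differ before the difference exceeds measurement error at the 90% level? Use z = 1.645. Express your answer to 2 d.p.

17.86

SD = √169 ≈ 13.0000
Full-length reliability (Spearman-Brown) = 2(0.483)/(1+0.483) ≈ 0.6514
SEM = 13.0000 × √(1 − 0.6514) = 13.0000 × √0.3486 ≈ 13.0000 × 0.5904 ≈ 7.6757
SE_diff = SEM × √2 ≈ 7.6757 × 1.4142 ≈ 10.8551
Smallest detectable difference = 1.645×10.8551 ≈ 17.8566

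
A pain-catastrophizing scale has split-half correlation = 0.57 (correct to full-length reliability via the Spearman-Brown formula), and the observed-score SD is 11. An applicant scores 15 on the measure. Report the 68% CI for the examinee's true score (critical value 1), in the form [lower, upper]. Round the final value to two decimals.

[9.24, 20.76]

Full-length reliability (Spearman-Brown) = 2(0.57)/(1+0.57) ≃ 0.726
SEM = 11.000·√(1 − 0.726) ≃ 5.757
Half-width = 1·5.757 ≃ 5.757
68% CI: 15 ± 5.757 = [9.243, 20.757]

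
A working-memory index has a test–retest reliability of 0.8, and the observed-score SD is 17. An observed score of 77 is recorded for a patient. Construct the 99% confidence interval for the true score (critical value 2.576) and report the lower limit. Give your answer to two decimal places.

SEM = 17.000*√(1 − 0.800) ≈ 7.603
Half-width = 2.576*7.603 ≈ 19.584
Lower limit = 77 − 19.584 ≈ 57.416

57.42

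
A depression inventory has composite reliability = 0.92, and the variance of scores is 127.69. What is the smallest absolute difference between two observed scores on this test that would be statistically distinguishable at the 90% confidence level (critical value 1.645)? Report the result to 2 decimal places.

7.44

SD = √127.69 = 11.300
The standard error of measurement is 11.300*√(1 − 0.920) ≈ 11.300*0.283 ≈ 3.196.
SE_diff = SEM * √2 ≈ 3.196 * 1.414 ≈ 4.520
Minimum reliable difference = 1.645 * SE_diff ≈ 1.645 * 4.520 ≈ 7.435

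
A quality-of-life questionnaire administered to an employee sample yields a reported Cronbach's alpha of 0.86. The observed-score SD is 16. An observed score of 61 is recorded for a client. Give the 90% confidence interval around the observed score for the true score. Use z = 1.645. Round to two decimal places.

[51.15, 70.85]

SEM = 16.0000 × √(1 − 0.8600) = 16.0000 × √0.1400 ≈ 16.0000 × 0.3742 ≈ 5.9867
Margin = 1.645 × 5.9867 ≈ 9.8480
CI = 61 ± 9.8480 → [51.1520, 70.8480]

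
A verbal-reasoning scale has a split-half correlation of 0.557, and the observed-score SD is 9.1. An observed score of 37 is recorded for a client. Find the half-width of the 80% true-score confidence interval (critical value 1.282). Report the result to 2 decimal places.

Spearman-Brown: r = 2(0.557) / (1 + 0.557) = 1.114 / 1.557 ≈ 0.715
SEM = 9.100 · √(1 − 0.715) = 9.100 · √0.285 ≈ 9.100 · 0.533 ≈ 4.854
Half-width = 1.282·4.854 ≈ 6.223

6.22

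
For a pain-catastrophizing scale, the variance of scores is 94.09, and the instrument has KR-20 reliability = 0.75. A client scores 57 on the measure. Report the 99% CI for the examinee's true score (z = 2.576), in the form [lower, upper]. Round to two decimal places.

[44.51, 69.49]

SD = √94.09 ≈ 9.70000
The standard error of measurement is 9.70000*√(1 − 0.75000) ≈ 9.70000*0.50000 ≈ 4.85000.
Half-width = 2.576*4.85000 ≈ 12.49360
Interval: (44.50640, 69.49360)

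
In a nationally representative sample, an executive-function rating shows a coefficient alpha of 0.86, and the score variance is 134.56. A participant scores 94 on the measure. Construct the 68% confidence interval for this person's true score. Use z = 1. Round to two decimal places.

[89.66, 98.34]

SD = √134.56 = 11.6000
SEM = 11.6000 × √(1 − 0.8600) = 11.6000 × √0.1400 ≃ 11.6000 × 0.3742 ≃ 4.3403
Half-width = 1×4.3403 ≃ 4.3403
Interval: (89.6597, 98.3403)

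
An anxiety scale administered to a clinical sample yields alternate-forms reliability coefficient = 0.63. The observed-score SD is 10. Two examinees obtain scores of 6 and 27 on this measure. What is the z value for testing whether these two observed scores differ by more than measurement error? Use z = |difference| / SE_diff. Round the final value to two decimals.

2.44

SEM = 10.000 * √(1 − 0.630) = 10.000 * √0.370 ≈ 10.000 * 0.608 ≈ 6.083
Standard error of the difference = 6.083·√2 ≈ 8.602
z = 21 / 8.602 ≈ 2.441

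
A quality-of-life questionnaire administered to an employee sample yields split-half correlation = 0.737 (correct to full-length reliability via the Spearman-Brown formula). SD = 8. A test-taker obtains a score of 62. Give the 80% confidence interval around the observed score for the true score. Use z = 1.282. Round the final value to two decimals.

Full-length reliability (Spearman-Brown) = 2(0.737)/(1+0.737) ≈ 0.84859
SEM = 8.00000 × √(1 − 0.84859) = 8.00000 × √0.15141 ≈ 8.00000 × 0.38911 ≈ 3.11292
Margin = 1.282 × 3.11292 ≈ 3.99076
80% CI: 62 ± 3.99076 = [58.00924, 65.99076]

[58.01, 65.99]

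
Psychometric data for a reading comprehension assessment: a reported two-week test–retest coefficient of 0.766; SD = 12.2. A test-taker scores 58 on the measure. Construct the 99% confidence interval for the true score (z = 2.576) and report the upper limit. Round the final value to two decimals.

SEM = 12.2000*√(1 − 0.7660) ≈ 5.9016
2.576 * SEM ≈ 15.2025
Upper bound: 58 + 15.2025 = 73.2025

73.20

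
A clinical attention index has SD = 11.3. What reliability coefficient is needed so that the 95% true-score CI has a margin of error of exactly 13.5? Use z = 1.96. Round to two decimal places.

0.63

Required SEM = 13.5 / 1.96 ≈ 6.888
r = 1 − (SEM / SD)² = 1 − (6.888 / 11.3)² ≈ 1 − 0.372 ≈ 0.628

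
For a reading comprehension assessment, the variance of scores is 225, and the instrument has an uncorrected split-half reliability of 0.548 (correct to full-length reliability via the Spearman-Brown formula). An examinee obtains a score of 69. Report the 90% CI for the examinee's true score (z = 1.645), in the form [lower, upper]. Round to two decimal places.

σ = 225^(1/2) = 15.0000
Full-length reliability (Spearman-Brown) = 2(0.548)/(1+0.548) ≈ 0.7080
The standard error of measurement is 15.0000×√(1 − 0.7080) ≈ 15.0000×0.5404 ≈ 8.1054.
Margin = 1.645 × 8.1054 ≈ 13.3334
90% CI: 69 ± 13.3334 = [55.6666, 82.3334]

[55.67, 82.33]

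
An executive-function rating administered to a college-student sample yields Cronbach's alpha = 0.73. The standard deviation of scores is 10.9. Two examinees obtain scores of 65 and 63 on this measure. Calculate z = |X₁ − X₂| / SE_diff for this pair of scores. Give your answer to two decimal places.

0.25

SEM = 10.9000×√(1 − 0.7300) ≈ 5.6638
SE_diff = √2 × SEM ≈ 8.0098
z = 2 / 8.0098 ≈ 0.2497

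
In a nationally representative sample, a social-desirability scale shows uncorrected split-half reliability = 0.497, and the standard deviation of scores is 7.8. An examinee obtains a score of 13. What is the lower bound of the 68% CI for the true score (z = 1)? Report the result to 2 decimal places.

r_full = 2·0.497 / (1 + 0.497) ≈ 0.66399
SEM = 7.80000 * √(1 − 0.66399) = 7.80000 * √0.33601 ≈ 7.80000 * 0.57966 ≈ 4.52135
Half-width = 1*4.52135 ≈ 4.52135
Lower bound: 13 − 4.52135 = 8.47865

8.48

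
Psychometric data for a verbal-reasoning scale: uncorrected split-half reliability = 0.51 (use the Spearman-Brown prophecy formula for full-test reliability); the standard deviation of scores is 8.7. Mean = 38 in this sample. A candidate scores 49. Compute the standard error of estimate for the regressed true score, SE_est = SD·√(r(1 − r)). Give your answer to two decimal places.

4.07

Full-length reliability (Spearman-Brown) = 2(0.51)/(1+0.51) ≃ 0.67550
SE_est = SD * √(r(1 − r)) = 8.70000 * √0.21920 ≃ 8.70000 * 0.46819 ≃ 4.07324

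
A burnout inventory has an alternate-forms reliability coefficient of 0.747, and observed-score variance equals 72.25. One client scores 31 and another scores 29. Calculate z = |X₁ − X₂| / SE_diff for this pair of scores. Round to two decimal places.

SD = √72.25 = 8.50000
SEM = 8.50000 · √(1 − 0.74700) = 8.50000 · √0.25300 ≃ 8.50000 · 0.50299 ≃ 4.27542
Standard error of the difference = 4.27542·√2 ≃ 6.04636
z = 2 / 6.04636 ≃ 0.33078

0.33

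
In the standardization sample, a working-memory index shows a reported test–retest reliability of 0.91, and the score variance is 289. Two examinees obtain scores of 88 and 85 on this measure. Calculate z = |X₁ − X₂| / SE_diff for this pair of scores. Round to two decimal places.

σ = 289^(1/2) = 17.00000
The standard error of measurement is 17.00000*√(1 − 0.91000) ≃ 17.00000*0.30000 ≃ 5.10000.
Standard error of the difference = 5.10000·√2 ≃ 7.21249
z = |88 − 85| / 7.21249 = 3 / 7.21249 ≃ 0.41595

0.42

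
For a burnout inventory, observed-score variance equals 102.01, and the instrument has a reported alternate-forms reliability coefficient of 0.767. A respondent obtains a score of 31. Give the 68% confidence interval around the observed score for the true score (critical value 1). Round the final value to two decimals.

[26.12, 35.88]

σ = 102.01^(1/2) = 10.1000
SEM = 10.1000 × √(1 − 0.7670) = 10.1000 × √0.2330 ≈ 10.1000 × 0.4827 ≈ 4.8753
Margin = 1 × 4.8753 ≈ 4.8753
CI = 31 ± 4.8753 → [26.1247, 35.8753]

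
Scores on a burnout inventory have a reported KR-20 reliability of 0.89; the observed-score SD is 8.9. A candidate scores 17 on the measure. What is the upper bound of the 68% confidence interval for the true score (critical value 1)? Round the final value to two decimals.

19.95

SEM = 8.900 · √(1 − 0.890) = 8.900 · √0.110 ≃ 8.900 · 0.332 ≃ 2.952
Margin = 1 · 2.952 ≃ 2.952
Upper limit = 17 + 2.952 ≃ 19.952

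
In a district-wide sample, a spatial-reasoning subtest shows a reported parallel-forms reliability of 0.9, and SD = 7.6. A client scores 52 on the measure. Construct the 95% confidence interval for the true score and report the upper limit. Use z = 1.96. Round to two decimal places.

56.71

The standard error of measurement is 7.6000×√(1 − 0.9000) ≈ 7.6000×0.3162 ≈ 2.4033.
Half-width = 1.96×2.4033 ≈ 4.7105
Upper bound: 52 + 4.7105 = 56.7105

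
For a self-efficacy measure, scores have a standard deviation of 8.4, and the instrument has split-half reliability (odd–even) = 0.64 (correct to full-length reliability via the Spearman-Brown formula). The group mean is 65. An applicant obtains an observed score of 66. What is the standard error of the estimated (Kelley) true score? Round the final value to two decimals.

Spearman-Brown: r = 2(0.64) / (1 + 0.64) = 1.280 / 1.640 ≃ 0.780
SE_est = SD · √(r(1 − r)) = 8.400 · √0.171 ≃ 8.400 · 0.414 ≃ 3.477

3.48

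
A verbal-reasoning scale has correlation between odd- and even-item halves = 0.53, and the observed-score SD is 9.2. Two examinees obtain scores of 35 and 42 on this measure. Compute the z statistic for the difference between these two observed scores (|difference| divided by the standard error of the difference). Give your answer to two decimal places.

0.97

Spearman-Brown: r = 2(0.53) / (1 + 0.53) = 1.06000 / 1.53000 ≈ 0.69281
SEM = 9.20000 · √(1 − 0.69281) = 9.20000 · √0.30719 ≈ 9.20000 · 0.55425 ≈ 5.09907
Standard error of the difference = 5.09907·√2 ≈ 7.21118
z = 7 / 7.21118 ≈ 0.97072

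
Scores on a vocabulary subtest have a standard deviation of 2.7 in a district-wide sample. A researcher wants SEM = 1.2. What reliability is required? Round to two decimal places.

0.80

r = 1 − (SEM / SD)² = 1 − (1.2000 / 2.7)² ≈ 1 − 0.1975 ≈ 0.8025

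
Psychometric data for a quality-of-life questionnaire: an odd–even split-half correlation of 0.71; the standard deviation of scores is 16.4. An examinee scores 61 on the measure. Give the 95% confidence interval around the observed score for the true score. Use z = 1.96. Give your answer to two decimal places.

Full-length reliability (Spearman-Brown) = 2(0.71)/(1+0.71) ≈ 0.8304
SEM = 16.4000 × √(1 − 0.8304) = 16.4000 × √0.1696 ≈ 16.4000 × 0.4118 ≈ 6.7537
1.96 × SEM ≈ 13.2373
CI = 61 ± 13.2373 → [47.7627, 74.2373]

[47.76, 74.24]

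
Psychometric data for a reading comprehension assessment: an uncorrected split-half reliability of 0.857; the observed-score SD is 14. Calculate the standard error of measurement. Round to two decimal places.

3.88

Full-length reliability (Spearman-Brown) = 2(0.857)/(1+0.857) ≈ 0.92299
SEM = 14.00000 * √(1 − 0.92299) = 14.00000 * √0.07701 ≈ 14.00000 * 0.27750 ≈ 3.88499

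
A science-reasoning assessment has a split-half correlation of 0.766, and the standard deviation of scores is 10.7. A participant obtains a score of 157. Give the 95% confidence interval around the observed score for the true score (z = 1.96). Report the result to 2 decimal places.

Full-length reliability (Spearman-Brown) = 2(0.766)/(1+0.766) ≃ 0.867
SEM = 10.700 × √(1 − 0.867) = 10.700 × √0.133 ≃ 10.700 × 0.364 ≃ 3.895
Half-width = 1.96×3.895 ≃ 7.634
Interval: (149.366, 164.634)

[149.37, 164.63]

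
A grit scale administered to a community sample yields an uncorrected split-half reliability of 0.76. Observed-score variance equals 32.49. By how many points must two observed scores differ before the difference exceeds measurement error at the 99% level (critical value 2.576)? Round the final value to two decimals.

7.67

SD = √32.49 = 5.700
Full-length reliability (Spearman-Brown) = 2(0.76)/(1+0.76) ≃ 0.864
The standard error of measurement is 5.700*√(1 − 0.864) ≃ 5.700*0.369 ≃ 2.105.
SE_diff = √2 * SEM ≃ 2.977
Minimum reliable difference = 2.576 * SE_diff ≃ 2.576 * 2.977 ≃ 7.668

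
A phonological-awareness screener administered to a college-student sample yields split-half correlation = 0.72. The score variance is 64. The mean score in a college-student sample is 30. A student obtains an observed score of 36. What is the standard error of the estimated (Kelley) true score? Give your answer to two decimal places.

2.95

σ = 64^(1/2) = 8.0000
r_full = 2·0.72 / (1 + 0.72) ≈ 0.8372
SE_est = 8.0000*√(0.8372*0.1628) ≈ 2.9534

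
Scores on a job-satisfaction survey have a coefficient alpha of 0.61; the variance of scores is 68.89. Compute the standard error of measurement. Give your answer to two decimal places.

SD = √68.89 = 8.300
SEM = 8.300·√(1 − 0.610) ≈ 5.183

5.18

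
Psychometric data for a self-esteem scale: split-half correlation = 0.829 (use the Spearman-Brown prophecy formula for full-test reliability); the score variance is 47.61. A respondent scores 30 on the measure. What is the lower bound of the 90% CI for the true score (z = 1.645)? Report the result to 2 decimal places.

SD = √47.61 ≈ 6.900
Full-length reliability (Spearman-Brown) = 2(0.829)/(1+0.829) ≈ 0.907
SEM = 6.900 × √(1 − 0.907) = 6.900 × √0.093 ≈ 6.900 × 0.306 ≈ 2.110
1.645 × SEM ≈ 3.471
Lower limit = 30 − 3.471 ≈ 26.529

26.53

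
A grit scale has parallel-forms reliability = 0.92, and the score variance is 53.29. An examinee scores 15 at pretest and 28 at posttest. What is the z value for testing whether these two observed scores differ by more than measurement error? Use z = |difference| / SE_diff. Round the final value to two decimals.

SD = √53.29 = 7.300
SEM = 7.300 * √(1 − 0.920) = 7.300 * √0.080 ≃ 7.300 * 0.283 ≃ 2.065
Standard error of the difference = 2.065·√2 ≃ 2.920
z = |15 − 28| / 2.920 = 13 / 2.920 ≃ 4.452

4.45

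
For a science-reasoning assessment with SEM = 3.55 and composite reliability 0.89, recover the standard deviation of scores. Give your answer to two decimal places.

SD = SEM / √(1 − r) = 3.55 / √0.11000 ≈ 3.55 / 0.33166 ≈ 10.70365

10.70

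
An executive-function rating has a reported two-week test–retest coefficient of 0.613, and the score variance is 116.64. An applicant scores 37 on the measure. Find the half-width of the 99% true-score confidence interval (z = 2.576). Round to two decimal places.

SD = √116.64 ≈ 10.80000
SEM = 10.80000 · √(1 − 0.61300) = 10.80000 · √0.38700 ≈ 10.80000 · 0.62209 ≈ 6.71861
Half-width = 2.576·6.71861 ≈ 17.30713

17.31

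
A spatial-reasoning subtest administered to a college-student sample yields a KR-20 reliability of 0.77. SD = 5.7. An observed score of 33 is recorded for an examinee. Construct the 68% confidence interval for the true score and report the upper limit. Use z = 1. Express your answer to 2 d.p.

SEM = 5.7000 * √(1 − 0.7700) = 5.7000 * √0.2300 ≃ 5.7000 * 0.4796 ≃ 2.7336
Margin = 1 * 2.7336 ≃ 2.7336
Upper limit = 33 + 2.7336 ≃ 35.7336

35.73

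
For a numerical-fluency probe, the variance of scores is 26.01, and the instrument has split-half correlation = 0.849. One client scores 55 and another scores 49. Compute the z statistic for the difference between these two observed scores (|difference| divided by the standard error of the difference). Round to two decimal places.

2.91

SD = √26.01 ≈ 5.100
Spearman-Brown: r = 2(0.849) / (1 + 0.849) = 1.698 / 1.849 ≈ 0.918
SEM = 5.100×√(1 − 0.918) ≈ 1.457
SE_diff = SEM × √2 ≈ 1.457 × 1.414 ≈ 2.061
z = |55 − 49| / 2.061 = 6 / 2.061 ≈ 2.911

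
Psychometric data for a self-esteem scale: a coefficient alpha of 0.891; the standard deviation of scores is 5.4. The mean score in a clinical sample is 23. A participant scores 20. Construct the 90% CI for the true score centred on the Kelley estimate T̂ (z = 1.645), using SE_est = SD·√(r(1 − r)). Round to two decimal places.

T̂ = 0.8910(20) + 0.1090(23) ≈ 20.3270
SE_est = SD · √(r(1 − r)) = 5.4000 · √0.0971 ≈ 5.4000 · 0.3116 ≈ 1.6829
CI = 20.3270 ± 1.645 · 1.6829 → [17.5587, 23.0953]

[17.56, 23.10]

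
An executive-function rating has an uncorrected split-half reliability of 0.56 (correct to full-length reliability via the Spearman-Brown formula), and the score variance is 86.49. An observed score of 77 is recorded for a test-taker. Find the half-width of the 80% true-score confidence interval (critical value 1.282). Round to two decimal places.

σ = 86.49^(1/2) = 9.3000
r_full = 2·0.56 / (1 + 0.56) ≈ 0.7179
SEM = 9.3000·√(1 − 0.7179) ≈ 4.9391
1.282 · SEM ≈ 6.3319

6.33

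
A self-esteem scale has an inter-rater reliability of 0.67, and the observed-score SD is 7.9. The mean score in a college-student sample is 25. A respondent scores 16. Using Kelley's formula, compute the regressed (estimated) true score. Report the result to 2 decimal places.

Estimated true score = 0.6700*16 + (1 − 0.6700)*25 ≈ 18.9700

18.97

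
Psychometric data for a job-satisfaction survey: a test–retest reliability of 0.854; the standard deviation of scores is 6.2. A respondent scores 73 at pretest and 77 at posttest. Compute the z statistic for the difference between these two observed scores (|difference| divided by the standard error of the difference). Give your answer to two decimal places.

SEM = 6.2000 × √(1 − 0.8540) = 6.2000 × √0.1460 ≈ 6.2000 × 0.3821 ≈ 2.3690
SE_diff = SEM × √2 ≈ 2.3690 × 1.4142 ≈ 3.3503
z = |73 − 77| / 3.3503 = 4 / 3.3503 ≈ 1.1939

1.19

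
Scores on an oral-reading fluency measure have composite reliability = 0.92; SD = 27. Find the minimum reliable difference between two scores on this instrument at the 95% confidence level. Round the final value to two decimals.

21.17

SEM = 27.0000 · √(1 − 0.9200) = 27.0000 · √0.0800 ≃ 27.0000 · 0.2828 ≃ 7.6368
Standard error of the difference = 7.6368·√2 ≃ 10.8000
Smallest detectable difference = 1.96·10.8000 ≃ 21.1680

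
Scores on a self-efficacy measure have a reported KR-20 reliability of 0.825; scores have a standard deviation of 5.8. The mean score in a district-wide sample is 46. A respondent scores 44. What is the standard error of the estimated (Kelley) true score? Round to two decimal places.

2.20

SE_est = 5.8000·√[r(1 − r)] ≈ 2.2038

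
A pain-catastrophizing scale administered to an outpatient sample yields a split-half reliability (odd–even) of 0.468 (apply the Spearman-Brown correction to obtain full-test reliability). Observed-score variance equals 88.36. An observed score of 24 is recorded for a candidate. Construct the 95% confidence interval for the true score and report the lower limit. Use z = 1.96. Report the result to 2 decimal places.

σ = 88.36^(1/2) = 9.400
r_full = 2·0.468 / (1 + 0.468) ≈ 0.638
The standard error of measurement is 9.400·√(1 − 0.638) ≈ 9.400·0.602 ≈ 5.659.
Margin = 1.96 · 5.659 ≈ 11.091
Lower limit = 24 − 11.091 ≈ 12.909

12.91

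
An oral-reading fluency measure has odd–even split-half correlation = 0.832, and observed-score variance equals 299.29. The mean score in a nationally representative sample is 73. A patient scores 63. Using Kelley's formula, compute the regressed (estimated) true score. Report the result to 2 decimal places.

Spearman-Brown: r = 2(0.832) / (1 + 0.832) = 1.66400 / 1.83200 ≈ 0.90830
T̂ = r·X + (1 − r)·M = 0.90830·63 + 0.09170·73 ≈ 57.22271 + 6.69432 ≈ 63.91703

63.92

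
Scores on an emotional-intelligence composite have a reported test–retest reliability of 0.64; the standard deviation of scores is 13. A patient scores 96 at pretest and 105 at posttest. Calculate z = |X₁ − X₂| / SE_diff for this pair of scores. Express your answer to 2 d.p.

SEM = 13.000 · √(1 − 0.640) = 13.000 · √0.360 ≃ 13.000 · 0.600 ≃ 7.800
SE_diff = SEM · √2 ≃ 7.800 · 1.414 ≃ 11.031
z = 9 / 11.031 ≃ 0.816

0.82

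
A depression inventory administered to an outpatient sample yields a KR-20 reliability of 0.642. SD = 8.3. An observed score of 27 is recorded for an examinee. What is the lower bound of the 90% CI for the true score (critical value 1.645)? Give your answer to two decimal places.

SEM = 8.3000·√(1 − 0.6420) ≃ 4.9661
Margin = 1.645 · 4.9661 ≃ 8.1693
Lower limit = 27 − 8.1693 ≃ 18.8307

18.83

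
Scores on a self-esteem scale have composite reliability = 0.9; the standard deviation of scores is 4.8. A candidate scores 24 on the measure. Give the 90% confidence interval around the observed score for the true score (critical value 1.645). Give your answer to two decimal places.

SEM = 4.8000·√(1 − 0.9000) ≈ 1.5179
1.645 · SEM ≈ 2.4969
Interval: (21.5031, 26.4969)

[21.50, 26.50]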